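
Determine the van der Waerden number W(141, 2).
W(141, 2) = 141 + 1 = 142

A 2-term AP is any pair of integers, so a monochromatic 2-AP exists iff some colour is used at least twice. With 141 colours, the colouring i ↦ i on {1, ..., 141} uses each colour once, avoiding any monochromatic pair, so W(141, 2) > 141. For {1, ..., 142}, pigeonhole forces two integers of the same colour, which form a monochromatic 2-AP. Hence W(141, 2) = 142.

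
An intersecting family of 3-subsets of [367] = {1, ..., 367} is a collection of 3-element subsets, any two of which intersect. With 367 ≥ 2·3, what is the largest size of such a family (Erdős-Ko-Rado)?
max |F| = C(366, 2) = 66795

The Erdős-Ko-Rado theorem states: for n ≥ 2k, an intersecting family of k-subsets of an n-element set has size at most C(n − 1, k − 1), with equality for 'star' families {A ⊆ [n] : |A| = k, i ∈ A} (fix an element i). For n = 367, k = 3: C(366, 2) = 66795.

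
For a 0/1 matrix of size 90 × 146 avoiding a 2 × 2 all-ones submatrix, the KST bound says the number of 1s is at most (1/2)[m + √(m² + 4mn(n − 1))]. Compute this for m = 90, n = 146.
z(90, 146; 2, 2) ≤ (1/2)[90 + √(90² + 4·90·146·145)] = (1/2)[90 + √7629300] = 1426.0594

Kővári–Sós–Turán: let r_1, ..., r_90 be the row sums and z = Σ r_i the total number of 1s. Each pair of columns can share at most one row with both entries 1 (else a 2×2 all-ones block appears), so Σ_i C(r_i, 2) ≤ C(146, 2) = 10585. By convexity Σ_i C(r_i, 2) ≥ 90·C(z/90, 2) = z(z − 90)/(2·90), giving z² − 90z − 90·146·145 ≤ 0 and hence z ≤ (1/2)[90 + √(8100 + 4·1905300)] = (1/2)[90 + √7629300] ≈ (1/2)(90 + 2762.1188) = 1426.0594.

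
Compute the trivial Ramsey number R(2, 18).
R(2, 18) = 18

R(2, k) = k for all k ≥ 2: in a 2-colouring of K_k, either some edge is red (a red K_2) or all edges are blue (a blue K_k). And K_{17} coloured all-blue has no blue K_18, so R(2, 18) > 17. Hence R(2, 18) = 18.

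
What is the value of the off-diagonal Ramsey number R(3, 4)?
R(3, 4) = 9

Lower bound: an explicit 2-colouring of K_{8} (typically a Paley-type or other structured construction) avoids a red K_3 and a blue K_4, showing R(3, 4) > 8.
Upper bound: the Erdős–Szekeres recurrence R(r, t') ≤ R(r−1, t') + R(r, t'−1) (with the −1 refinement when both summands are even) yields R(3, 4) ≤ 9.
Hence R(3, 4) = 9.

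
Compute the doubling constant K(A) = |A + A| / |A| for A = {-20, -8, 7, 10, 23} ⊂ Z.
K = |A + A| / |A| = 15/5 = 3

Enumerate A + A = {a + b : a, b ∈ A}. With |A| = 5, there are |A|^2 = 25 ordered sum pairs; collecting distinct values, A + A = {-40, -28, -16, -13, -10, -1, 2, 3, 14, 15, 17, 20, 30, 33, 46}, so |A + A| = 15. Thus K = 15/5 = 3. For comparison, the minimum possible |A + A| over all 5-element sets is 2·5 − 1 = 9 (so min K = 9/5), attained only by arithmetic progressions.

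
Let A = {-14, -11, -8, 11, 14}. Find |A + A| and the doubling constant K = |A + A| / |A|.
K = |A + A| / |A| = 12/5

Enumerate A + A = {a + b : a, b ∈ A}. With |A| = 5, there are |A|^2 = 25 ordered sum pairs; collecting distinct values, A + A = {-28, -25, -22, -19, -16, -3, 0, 3, 6, 22, 25, 28}, so |A + A| = 12. Thus K = 12/5. For comparison, the minimum possible |A + A| over all 5-element sets is 2·5 − 1 = 9 (so min K = 9/5), attained only by arithmetic progressions.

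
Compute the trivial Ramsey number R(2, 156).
R(2, 156) = 156

R(2, k) = k for all k ≥ 2: in a 2-colouring of K_k, either some edge is red (a red K_2) or all edges are blue (a blue K_k). And K_{155} coloured all-blue has no blue K_156, so R(2, 156) > 155. Hence R(2, 156) = 156.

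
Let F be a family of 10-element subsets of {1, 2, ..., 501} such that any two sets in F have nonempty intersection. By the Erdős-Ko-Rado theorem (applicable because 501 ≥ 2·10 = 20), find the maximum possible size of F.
max |F| = C(500, 9) = 5006325637513057000

The Erdős-Ko-Rado theorem states: for n ≥ 2k, an intersecting family of k-subsets of an n-element set has size at most C(n − 1, k − 1), with equality for 'star' families {A ⊆ [n] : |A| = k, i ∈ A} (fix an element i). For n = 501, k = 10: C(500, 9) = 5006325637513057000.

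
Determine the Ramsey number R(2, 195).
R(2, 195) = 195

R(2, k) = k for all k ≥ 2: in a 2-colouring of K_k, either some edge is red (a red K_2) or all edges are blue (a blue K_k). And K_{194} coloured all-blue has no blue K_195, so R(2, 195) > 194. Hence R(2, 195) = 195.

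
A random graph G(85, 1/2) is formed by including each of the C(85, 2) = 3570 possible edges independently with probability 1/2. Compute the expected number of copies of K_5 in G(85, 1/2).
E[# K_5] = C(85, 5) · (1/2)^C(5, 2) = 32801517 / 2^10 ≈ 32032.731445

For each 5-subset S of vertices (there are C(85, 5) = 32801517 such S), let X_S = 1 if S induces a K_5 (all C(5, 2) = 10 edges present). Then P(X_S = 1) = (1/2)^10 = 1/1024. By linearity of expectation, E[# K_5] = C(85, 5) · (1/2)^10 = 32801517 / 1024 ≈ 32032.731445.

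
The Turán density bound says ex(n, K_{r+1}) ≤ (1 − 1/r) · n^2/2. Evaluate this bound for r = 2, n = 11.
Turán density bound = (1/2) · 11^2/2 = 121/4 ≈ 30.25

Turán's theorem: ex(n, K_{r+1}) is achieved by the complete r-partite Turán graph T(n, r) with parts as balanced as possible, and is at most (1 − 1/r) · n^2/2. For r = 2, n = 11: the density bound is (1/2) · 121/2 = 121/4 ≈ 30.25. The integer-valued extremum is e(T(11, 2)) = 30, which is strictly less than the density bound 121/4 since 2 ∤ 11 (the parts of T(11, 2) cannot all be equal).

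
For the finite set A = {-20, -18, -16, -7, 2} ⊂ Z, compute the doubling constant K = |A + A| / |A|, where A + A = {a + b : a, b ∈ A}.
K = |A + A| / |A| = 13/5

Enumerate A + A = {a + b : a, b ∈ A}. With |A| = 5, there are |A|^2 = 25 ordered sum pairs; collecting distinct values, A + A = {-40, -38, -36, -34, -32, -27, -25, -23, -18, -16, -14, -5, 4}, so |A + A| = 13. Thus K = 13/5. For comparison, the minimum possible |A + A| over all 5-element sets is 2·5 − 1 = 9 (so min K = 9/5), attained only by arithmetic progressions.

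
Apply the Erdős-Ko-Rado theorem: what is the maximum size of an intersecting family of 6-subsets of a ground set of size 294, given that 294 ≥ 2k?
max |F| = C(293, 5) = 17388337273

Erdős-Ko-Rado (1961): when n ≥ 2k, max |F| = C(n−1, k−1). The bound is attained by the star {A : i ∈ A} for any fixed i ∈ [n]. Here C(294−1, 6−1) = C(293, 5) = 17388337273.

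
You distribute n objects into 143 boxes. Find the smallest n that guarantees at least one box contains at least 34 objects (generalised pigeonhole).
n = (34 − 1)·143 + 1 = 4720

By the generalised pigeonhole principle, to guarantee some box contains ≥ r objects we need more than (r − 1) · k objects total. Threshold: n = (r − 1) · k + 1. With r = 34 and k = 143: n = 33 · 143 + 1 = 4719 + 1 = 4720. For n = 4719 = 33 · 143, we can put exactly 33 objects in every box, avoiding 34 in any single one — so 4720 is tight.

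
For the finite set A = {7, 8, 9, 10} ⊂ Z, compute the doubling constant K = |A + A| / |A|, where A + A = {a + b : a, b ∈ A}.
K = |A + A| / |A| = 7/4

Enumerate A + A = {a + b : a, b ∈ A}. With |A| = 4, there are |A|^2 = 16 ordered sum pairs; collecting distinct values, A + A = {14, 15, 16, 17, 18, 19, 20}, so |A + A| = 7. Thus K = 7/4. Here |A + A| = 2|A| − 1 = 7, the minimum possible — so K = 7/4 is minimal, which holds iff A is an arithmetic progression.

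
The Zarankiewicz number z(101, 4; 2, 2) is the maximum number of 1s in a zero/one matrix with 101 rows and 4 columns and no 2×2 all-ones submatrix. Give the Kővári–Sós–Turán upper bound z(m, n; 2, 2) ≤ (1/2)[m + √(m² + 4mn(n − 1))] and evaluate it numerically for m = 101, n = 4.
z(101, 4; 2, 2) ≤ (1/2)[101 + √(101² + 4·101·4·3)] = (1/2)[101 + √15049] = 111.8372

Kővári–Sós–Turán: let r_1, ..., r_101 be the row sums and z = Σ r_i the total number of 1s. Each pair of columns can share at most one row with both entries 1 (else a 2×2 all-ones block appears), so Σ_i C(r_i, 2) ≤ C(4, 2) = 6. By convexity Σ_i C(r_i, 2) ≥ 101·C(z/101, 2) = z(z − 101)/(2·101), giving z² − 101z − 101·4·3 ≤ 0 and hence z ≤ (1/2)[101 + √(10201 + 4·1212)] = (1/2)[101 + √15049] ≈ (1/2)(101 + 122.6744) = 111.8372.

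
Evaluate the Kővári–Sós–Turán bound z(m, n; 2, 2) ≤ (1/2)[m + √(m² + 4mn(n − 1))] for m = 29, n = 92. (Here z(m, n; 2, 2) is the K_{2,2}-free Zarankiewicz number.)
z(29, 92; 2, 2) ≤ (1/2)[29 + √(29² + 4·29·92·91)] = (1/2)[29 + √971993] = 507.4485

Kővári–Sós–Turán: let r_1, ..., r_29 be the row sums and z = Σ r_i the total number of 1s. Each pair of columns can share at most one row with both entries 1 (else a 2×2 all-ones block appears), so Σ_i C(r_i, 2) ≤ C(92, 2) = 4186. By convexity Σ_i C(r_i, 2) ≥ 29·C(z/29, 2) = z(z − 29)/(2·29), giving z² − 29z − 29·92·91 ≤ 0 and hence z ≤ (1/2)[29 + √(841 + 4·242788)] = (1/2)[29 + √971993] ≈ (1/2)(29 + 985.8971) = 507.4485.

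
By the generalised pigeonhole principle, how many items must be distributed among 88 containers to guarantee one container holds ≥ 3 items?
n = (3 − 1)·88 + 1 = 177

By the generalised pigeonhole principle, to guarantee some box contains ≥ r objects we need more than (r − 1) · k objects total. Threshold: n = (r − 1) · k + 1. With r = 3 and k = 88: n = 2 · 88 + 1 = 176 + 1 = 177. For n = 176 = 2 · 88, we can put exactly 2 objects in every box, avoiding 3 in any single one — so 177 is tight.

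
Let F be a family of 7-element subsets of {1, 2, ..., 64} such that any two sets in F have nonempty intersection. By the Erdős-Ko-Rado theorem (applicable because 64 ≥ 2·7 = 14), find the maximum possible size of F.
max |F| = C(63, 6) = 67945521

The Erdős-Ko-Rado theorem states: for n ≥ 2k, an intersecting family of k-subsets of an n-element set has size at most C(n − 1, k − 1), with equality for 'star' families {A ⊆ [n] : |A| = k, i ∈ A} (fix an element i). For n = 64, k = 7: C(63, 6) = 67945521.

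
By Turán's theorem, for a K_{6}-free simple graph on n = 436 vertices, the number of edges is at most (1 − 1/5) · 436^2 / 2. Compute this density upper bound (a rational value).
Turán density bound = (4/5) · 436^2/2 = 380192/5 ≈ 76038.4

Turán's theorem: ex(n, K_{r+1}) is achieved by the complete r-partite Turán graph T(n, r) with parts as balanced as possible, and is at most (1 − 1/r) · n^2/2. For r = 5, n = 436: the density bound is (4/5) · 190096/2 = 380192/5 ≈ 76038.4. The integer-valued extremum is e(T(436, 5)) = 76038, which is strictly less than the density bound 380192/5 since 5 ∤ 436 (the parts of T(436, 5) cannot all be equal).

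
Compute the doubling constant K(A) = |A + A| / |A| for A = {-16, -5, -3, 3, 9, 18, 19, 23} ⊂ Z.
K = |A + A| / |A| = 34/8 = 17/4

Enumerate A + A = {a + b : a, b ∈ A}. With |A| = 8, there are |A|^2 = 64 ordered sum pairs; collecting distinct values, A + A = {-32, -21, -19, -13, -10, -8, -7, -6, -2, 0, 2, 3, 4, 6, 7, 12, 13, 14, 15, 16, 18, 20, 21, 22, 26, 27, 28, 32, 36, 37, 38, 41, 42, 46}, so |A + A| = 34. Thus K = 34/8 = 17/4. For comparison, the minimum possible |A + A| over all 8-element sets is 2·8 − 1 = 15 (so min K = 15/8), attained only by arithmetic progressions.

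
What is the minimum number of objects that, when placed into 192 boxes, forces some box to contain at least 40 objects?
n = (40 − 1)·192 + 1 = 7489

By the generalised pigeonhole principle, to guarantee some box contains ≥ r objects we need more than (r − 1) · k objects total. Threshold: n = (r − 1) · k + 1. With r = 40 and k = 192: n = 39 · 192 + 1 = 7488 + 1 = 7489. For n = 7488 = 39 · 192, we can put exactly 39 objects in every box, avoiding 40 in any single one — so 7489 is tight.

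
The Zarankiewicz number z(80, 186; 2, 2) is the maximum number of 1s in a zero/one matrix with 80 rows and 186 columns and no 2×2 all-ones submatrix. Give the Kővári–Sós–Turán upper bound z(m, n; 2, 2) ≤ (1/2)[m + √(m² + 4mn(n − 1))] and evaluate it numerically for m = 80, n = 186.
z(80, 186; 2, 2) ≤ (1/2)[80 + √(80² + 4·80·186·185)] = (1/2)[80 + √11017600] = 1699.6385

Kővári–Sós–Turán: let r_1, ..., r_80 be the row sums and z = Σ r_i the total number of 1s. Each pair of columns can share at most one row with both entries 1 (else a 2×2 all-ones block appears), so Σ_i C(r_i, 2) ≤ C(186, 2) = 17205. By convexity Σ_i C(r_i, 2) ≥ 80·C(z/80, 2) = z(z − 80)/(2·80), giving z² − 80z − 80·186·185 ≤ 0 and hence z ≤ (1/2)[80 + √(6400 + 4·2752800)] = (1/2)[80 + √11017600] ≈ (1/2)(80 + 3319.277) = 1699.6385.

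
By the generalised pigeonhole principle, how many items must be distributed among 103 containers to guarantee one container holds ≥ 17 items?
n = (17 − 1)·103 + 1 = 1649

By the generalised pigeonhole principle, to guarantee some box contains ≥ r objects we need more than (r − 1) · k objects total. Threshold: n = (r − 1) · k + 1. With r = 17 and k = 103: n = 16 · 103 + 1 = 1648 + 1 = 1649. For n = 1648 = 16 · 103, we can put exactly 16 objects in every box, avoiding 17 in any single one — so 1649 is tight.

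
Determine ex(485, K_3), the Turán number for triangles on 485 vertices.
ex(485, K_3) = ⌊485^2/4⌋ = 58806

Mantel (1907): a triangle-free graph on n vertices has at most ⌊n^2/4⌋ edges, with equality for the complete bipartite graph K_{⌊n/2⌋, ⌈n/2⌉}. For n = 485: ⌊485^2/4⌋ = ⌊235225/4⌋ = 58806. The extremal graph is K_{242, 243}, which has 242·243 = 58806 edges.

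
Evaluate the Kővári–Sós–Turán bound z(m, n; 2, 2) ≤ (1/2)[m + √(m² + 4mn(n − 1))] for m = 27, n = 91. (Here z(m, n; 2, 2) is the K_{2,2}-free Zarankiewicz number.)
z(27, 91; 2, 2) ≤ (1/2)[27 + √(27² + 4·27·91·90)] = (1/2)[27 + √885249] = 483.9384

Kővári–Sós–Turán: let r_1, ..., r_27 be the row sums and z = Σ r_i the total number of 1s. Each pair of columns can share at most one row with both entries 1 (else a 2×2 all-ones block appears), so Σ_i C(r_i, 2) ≤ C(91, 2) = 4095. By convexity Σ_i C(r_i, 2) ≥ 27·C(z/27, 2) = z(z − 27)/(2·27), giving z² − 27z − 27·91·90 ≤ 0 and hence z ≤ (1/2)[27 + √(729 + 4·221130)] = (1/2)[27 + √885249] ≈ (1/2)(27 + 940.8767) = 483.9384.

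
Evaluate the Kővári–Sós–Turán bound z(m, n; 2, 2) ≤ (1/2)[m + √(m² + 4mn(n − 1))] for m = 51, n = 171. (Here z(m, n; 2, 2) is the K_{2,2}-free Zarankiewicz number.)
z(51, 171; 2, 2) ≤ (1/2)[51 + √(51² + 4·51·171·170)] = (1/2)[51 + √5932881] = 1243.3753

Kővári–Sós–Turán: let r_1, ..., r_51 be the row sums and z = Σ r_i the total number of 1s. Each pair of columns can share at most one row with both entries 1 (else a 2×2 all-ones block appears), so Σ_i C(r_i, 2) ≤ C(171, 2) = 14535. By convexity Σ_i C(r_i, 2) ≥ 51·C(z/51, 2) = z(z − 51)/(2·51), giving z² − 51z − 51·171·170 ≤ 0 and hence z ≤ (1/2)[51 + √(2601 + 4·1482570)] = (1/2)[51 + √5932881] ≈ (1/2)(51 + 2435.7506) = 1243.3753.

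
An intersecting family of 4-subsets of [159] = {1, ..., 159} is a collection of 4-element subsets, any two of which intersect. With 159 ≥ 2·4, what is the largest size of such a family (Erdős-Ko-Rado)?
max |F| = C(158, 3) = 644956

Erdős-Ko-Rado (1961): when n ≥ 2k, max |F| = C(n−1, k−1). The bound is attained by the star {A : i ∈ A} for any fixed i ∈ [n]. Here C(159−1, 4−1) = C(158, 3) = 644956.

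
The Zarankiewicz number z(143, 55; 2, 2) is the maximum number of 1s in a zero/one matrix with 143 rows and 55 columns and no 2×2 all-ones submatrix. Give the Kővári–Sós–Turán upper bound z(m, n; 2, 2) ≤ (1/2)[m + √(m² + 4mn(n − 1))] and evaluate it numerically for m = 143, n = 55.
z(143, 55; 2, 2) ≤ (1/2)[143 + √(143² + 4·143·55·54)] = (1/2)[143 + √1719289] = 727.1083

Kővári–Sós–Turán: let r_1, ..., r_143 be the row sums and z = Σ r_i the total number of 1s. Each pair of columns can share at most one row with both entries 1 (else a 2×2 all-ones block appears), so Σ_i C(r_i, 2) ≤ C(55, 2) = 1485. By convexity Σ_i C(r_i, 2) ≥ 143·C(z/143, 2) = z(z − 143)/(2·143), giving z² − 143z − 143·55·54 ≤ 0 and hence z ≤ (1/2)[143 + √(20449 + 4·424710)] = (1/2)[143 + √1719289] ≈ (1/2)(143 + 1311.2166) = 727.1083.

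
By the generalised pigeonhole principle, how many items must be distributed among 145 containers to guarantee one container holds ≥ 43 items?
n = (43 − 1)·145 + 1 = 6091

By the generalised pigeonhole principle, to guarantee some box contains ≥ r objects we need more than (r − 1) · k objects total. Threshold: n = (r − 1) · k + 1. With r = 43 and k = 145: n = 42 · 145 + 1 = 6090 + 1 = 6091. For n = 6090 = 42 · 145, we can put exactly 42 objects in every box, avoiding 43 in any single one — so 6091 is tight.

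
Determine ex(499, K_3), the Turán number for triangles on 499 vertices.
ex(499, K_3) = ⌊499^2/4⌋ = 62250

Mantel (1907): a triangle-free graph on n vertices has at most ⌊n^2/4⌋ edges, with equality for the complete bipartite graph K_{⌊n/2⌋, ⌈n/2⌉}. For n = 499: ⌊499^2/4⌋ = ⌊249001/4⌋ = 62250. The extremal graph is K_{249, 250}, which has 249·250 = 62250 edges.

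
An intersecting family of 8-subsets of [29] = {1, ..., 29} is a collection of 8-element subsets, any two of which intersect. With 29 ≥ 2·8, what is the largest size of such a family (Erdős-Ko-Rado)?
max |F| = C(28, 7) = 1184040

Erdős-Ko-Rado (1961): when n ≥ 2k, max |F| = C(n−1, k−1). The bound is attained by the star {A : i ∈ A} for any fixed i ∈ [n]. Here C(29−1, 8−1) = C(28, 7) = 1184040.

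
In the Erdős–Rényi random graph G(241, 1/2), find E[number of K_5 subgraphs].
E[# K_5] = C(241, 5) · (1/2)^C(5, 2) = 6497858388 / 2^10 = 1624464597/256 ≈ 6345564.832031

For each 5-subset S of vertices (there are C(241, 5) = 6497858388 such S), let X_S = 1 if S induces a K_5 (all C(5, 2) = 10 edges present). Then P(X_S = 1) = (1/2)^10 = 1/1024. By linearity of expectation, E[# K_5] = C(241, 5) · (1/2)^10 = 6497858388 / 1024 = 1624464597/256 ≈ 6345564.832031.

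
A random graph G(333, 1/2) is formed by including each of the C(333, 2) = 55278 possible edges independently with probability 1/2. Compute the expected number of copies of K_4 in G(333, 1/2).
E[# K_4] = C(333, 4) · (1/2)^C(4, 2) = 503167995 / 2^6 = 7861999.921875

For each 4-subset S of vertices (there are C(333, 4) = 503167995 such S), let X_S = 1 if S induces a K_4 (all C(4, 2) = 6 edges present). Then P(X_S = 1) = (1/2)^6 = 1/64. By linearity of expectation, E[# K_4] = C(333, 4) · (1/2)^6 = 503167995 / 64 = 7861999.921875.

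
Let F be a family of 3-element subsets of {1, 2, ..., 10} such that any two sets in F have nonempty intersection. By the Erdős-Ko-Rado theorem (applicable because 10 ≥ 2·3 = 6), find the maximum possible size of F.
max |F| = C(9, 2) = 36

The Erdős-Ko-Rado theorem states: for n ≥ 2k, an intersecting family of k-subsets of an n-element set has size at most C(n − 1, k − 1), with equality for 'star' families {A ⊆ [n] : |A| = k, i ∈ A} (fix an element i). For n = 10, k = 3: C(9, 2) = 36.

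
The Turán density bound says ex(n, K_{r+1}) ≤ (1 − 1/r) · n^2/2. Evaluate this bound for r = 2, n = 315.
Turán density bound = (1/2) · 315^2/2 = 99225/4 ≈ 24806.25

Turán's theorem: ex(n, K_{r+1}) is achieved by the complete r-partite Turán graph T(n, r) with parts as balanced as possible, and is at most (1 − 1/r) · n^2/2. For r = 2, n = 315: the density bound is (1/2) · 99225/2 = 99225/4 ≈ 24806.25. The integer-valued extremum is e(T(315, 2)) = 24806, which is strictly less than the density bound 99225/4 since 2 ∤ 315 (the parts of T(315, 2) cannot all be equal).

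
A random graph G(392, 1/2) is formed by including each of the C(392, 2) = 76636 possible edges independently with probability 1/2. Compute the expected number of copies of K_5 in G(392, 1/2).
E[# K_5] = C(392, 5) · (1/2)^C(5, 2) = 75184360888 / 2^10 = 9398045111/128 = 73422227.4296875

For each 5-subset S of vertices (there are C(392, 5) = 75184360888 such S), let X_S = 1 if S induces a K_5 (all C(5, 2) = 10 edges present). Then P(X_S = 1) = (1/2)^10 = 1/1024. By linearity of expectation, E[# K_5] = C(392, 5) · (1/2)^10 = 75184360888 / 1024 = 9398045111/128 = 73422227.4296875.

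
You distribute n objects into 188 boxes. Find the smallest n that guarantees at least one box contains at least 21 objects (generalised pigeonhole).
n = (21 − 1)·188 + 1 = 3761

By the generalised pigeonhole principle, to guarantee some box contains ≥ r objects we need more than (r − 1) · k objects total. Threshold: n = (r − 1) · k + 1. With r = 21 and k = 188: n = 20 · 188 + 1 = 3760 + 1 = 3761. For n = 3760 = 20 · 188, we can put exactly 20 objects in every box, avoiding 21 in any single one — so 3761 is tight.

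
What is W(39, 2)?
W(39, 2) = 39 + 1 = 40

A 2-term AP is any pair of integers, so a monochromatic 2-AP exists iff some colour is used at least twice. With 39 colours, the colouring i ↦ i on {1, ..., 39} uses each colour once, avoiding any monochromatic pair, so W(39, 2) > 39. For {1, ..., 40}, pigeonhole forces two integers of the same colour, which form a monochromatic 2-AP. Hence W(39, 2) = 40.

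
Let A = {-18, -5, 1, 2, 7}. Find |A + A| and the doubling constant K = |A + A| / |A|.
K = |A + A| / |A| = 14/5

Enumerate A + A = {a + b : a, b ∈ A}. With |A| = 5, there are |A|^2 = 25 ordered sum pairs; collecting distinct values, A + A = {-36, -23, -17, -16, -11, -10, -4, -3, 2, 3, 4, 8, 9, 14}, so |A + A| = 14. Thus K = 14/5. For comparison, the minimum possible |A + A| over all 5-element sets is 2·5 − 1 = 9 (so min K = 9/5), attained only by arithmetic progressions.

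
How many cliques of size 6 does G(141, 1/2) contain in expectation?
E[# K_6] = C(141, 6) · (1/2)^C(6, 2) = 9798689908 / 2^15 = 2449672477/8192 ≈ 299032.284790

For each 6-subset S of vertices (there are C(141, 6) = 9798689908 such S), let X_S = 1 if S induces a K_6 (all C(6, 2) = 15 edges present). Then P(X_S = 1) = (1/2)^15 = 1/32768. By linearity of expectation, E[# K_6] = C(141, 6) · (1/2)^15 = 9798689908 / 32768 = 2449672477/8192 ≈ 299032.284790.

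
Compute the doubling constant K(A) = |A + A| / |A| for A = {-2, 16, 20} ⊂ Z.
K = |A + A| / |A| = 6/3 = 2

Enumerate A + A = {a + b : a, b ∈ A}. With |A| = 3, there are |A|^2 = 9 ordered sum pairs; collecting distinct values, A + A = {-4, 14, 18, 32, 36, 40}, so |A + A| = 6. Thus K = 6/3 = 2. For comparison, the minimum possible |A + A| over all 3-element sets is 2·3 − 1 = 5 (so min K = 5/3), attained only by arithmetic progressions.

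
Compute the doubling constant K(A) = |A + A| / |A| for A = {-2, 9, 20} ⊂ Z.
K = |A + A| / |A| = 5/3

Enumerate A + A = {a + b : a, b ∈ A}. With |A| = 3, there are |A|^2 = 9 ordered sum pairs; collecting distinct values, A + A = {-4, 7, 18, 29, 40}, so |A + A| = 5. Thus K = 5/3. Here |A + A| = 2|A| − 1 = 5, the minimum possible — so K = 5/3 is minimal, which holds iff A is an arithmetic progression.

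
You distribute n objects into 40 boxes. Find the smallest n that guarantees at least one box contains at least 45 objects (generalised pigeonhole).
n = (45 − 1)·40 + 1 = 1761

By the generalised pigeonhole principle, to guarantee some box contains ≥ r objects we need more than (r − 1) · k objects total. Threshold: n = (r − 1) · k + 1. With r = 45 and k = 40: n = 44 · 40 + 1 = 1760 + 1 = 1761. For n = 1760 = 44 · 40, we can put exactly 44 objects in every box, avoiding 45 in any single one — so 1761 is tight.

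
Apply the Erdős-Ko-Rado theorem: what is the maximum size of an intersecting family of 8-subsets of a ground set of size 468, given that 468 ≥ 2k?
max |F| = C(467, 7) = 918685974774788

Erdős-Ko-Rado (1961): when n ≥ 2k, max |F| = C(n−1, k−1). The bound is attained by the star {A : i ∈ A} for any fixed i ∈ [n]. Here C(468−1, 8−1) = C(467, 7) = 918685974774788.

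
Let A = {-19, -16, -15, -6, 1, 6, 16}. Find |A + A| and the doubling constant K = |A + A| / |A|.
K = |A + A| / |A| = 27/7

Enumerate A + A = {a + b : a, b ∈ A}. With |A| = 7, there are |A|^2 = 49 ordered sum pairs; collecting distinct values, A + A = {-38, -35, -34, -32, -31, -30, -25, -22, -21, -18, -15, -14, -13, -12, -10, -9, -5, -3, 0, 1, 2, 7, 10, 12, 17, 22, 32}, so |A + A| = 27. Thus K = 27/7. For comparison, the minimum possible |A + A| over all 7-element sets is 2·7 − 1 = 13 (so min K = 13/7), attained only by arithmetic progressions.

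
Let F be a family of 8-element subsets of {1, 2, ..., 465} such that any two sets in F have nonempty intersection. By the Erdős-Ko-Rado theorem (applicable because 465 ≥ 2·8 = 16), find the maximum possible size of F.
max |F| = C(464, 7) = 877904613484272

Erdős-Ko-Rado (1961): when n ≥ 2k, max |F| = C(n−1, k−1). The bound is attained by the star {A : i ∈ A} for any fixed i ∈ [n]. Here C(465−1, 8−1) = C(464, 7) = 877904613484272.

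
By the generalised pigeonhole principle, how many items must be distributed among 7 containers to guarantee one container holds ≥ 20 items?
n = (20 − 1)·7 + 1 = 134

By the generalised pigeonhole principle, to guarantee some box contains ≥ r objects we need more than (r − 1) · k objects total. Threshold: n = (r − 1) · k + 1. With r = 20 and k = 7: n = 19 · 7 + 1 = 133 + 1 = 134. For n = 133 = 19 · 7, we can put exactly 19 objects in every box, avoiding 20 in any single one — so 134 is tight.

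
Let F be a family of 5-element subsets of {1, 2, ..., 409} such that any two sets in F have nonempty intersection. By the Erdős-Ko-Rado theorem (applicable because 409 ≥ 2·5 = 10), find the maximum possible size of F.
max |F| = C(408, 4) = 1137691170

Erdős-Ko-Rado (1961): when n ≥ 2k, max |F| = C(n−1, k−1). The bound is attained by the star {A : i ∈ A} for any fixed i ∈ [n]. Here C(409−1, 5−1) = C(408, 4) = 1137691170.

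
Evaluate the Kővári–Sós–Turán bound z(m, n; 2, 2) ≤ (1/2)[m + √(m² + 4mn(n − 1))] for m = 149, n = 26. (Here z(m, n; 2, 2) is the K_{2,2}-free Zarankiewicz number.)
z(149, 26; 2, 2) ≤ (1/2)[149 + √(149² + 4·149·26·25)] = (1/2)[149 + √409601] = 394.5004

Kővári–Sós–Turán: let r_1, ..., r_149 be the row sums and z = Σ r_i the total number of 1s. Each pair of columns can share at most one row with both entries 1 (else a 2×2 all-ones block appears), so Σ_i C(r_i, 2) ≤ C(26, 2) = 325. By convexity Σ_i C(r_i, 2) ≥ 149·C(z/149, 2) = z(z − 149)/(2·149), giving z² − 149z − 149·26·25 ≤ 0 and hence z ≤ (1/2)[149 + √(22201 + 4·96850)] = (1/2)[149 + √409601] ≈ (1/2)(149 + 640.0008) = 394.5004.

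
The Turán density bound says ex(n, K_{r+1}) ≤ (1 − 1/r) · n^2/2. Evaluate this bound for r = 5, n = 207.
Turán density bound = (4/5) · 207^2/2 = 85698/5 ≈ 17139.6

Turán's theorem: ex(n, K_{r+1}) is achieved by the complete r-partite Turán graph T(n, r) with parts as balanced as possible, and is at most (1 − 1/r) · n^2/2. For r = 5, n = 207: the density bound is (4/5) · 42849/2 = 85698/5 ≈ 17139.6. The integer-valued extremum is e(T(207, 5)) = 17139, which is strictly less than the density bound 85698/5 since 5 ∤ 207 (the parts of T(207, 5) cannot all be equal).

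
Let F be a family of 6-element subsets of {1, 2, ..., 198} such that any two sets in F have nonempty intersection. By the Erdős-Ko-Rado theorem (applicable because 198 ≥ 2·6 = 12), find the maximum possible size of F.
max |F| = C(197, 5) = 2349279569

Erdős-Ko-Rado (1961): when n ≥ 2k, max |F| = C(n−1, k−1). The bound is attained by the star {A : i ∈ A} for any fixed i ∈ [n]. Here C(198−1, 6−1) = C(197, 5) = 2349279569.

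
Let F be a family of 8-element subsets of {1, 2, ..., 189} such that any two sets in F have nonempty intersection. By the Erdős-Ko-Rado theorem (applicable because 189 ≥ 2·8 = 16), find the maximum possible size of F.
max |F| = C(188, 7) = 1470936391496

The Erdős-Ko-Rado theorem states: for n ≥ 2k, an intersecting family of k-subsets of an n-element set has size at most C(n − 1, k − 1), with equality for 'star' families {A ⊆ [n] : |A| = k, i ∈ A} (fix an element i). For n = 189, k = 8: C(188, 7) = 1470936391496.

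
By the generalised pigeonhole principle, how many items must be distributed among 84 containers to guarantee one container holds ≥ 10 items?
n = (10 − 1)·84 + 1 = 757

By the generalised pigeonhole principle, to guarantee some box contains ≥ r objects we need more than (r − 1) · k objects total. Threshold: n = (r − 1) · k + 1. With r = 10 and k = 84: n = 9 · 84 + 1 = 756 + 1 = 757. For n = 756 = 9 · 84, we can put exactly 9 objects in every box, avoiding 10 in any single one — so 757 is tight.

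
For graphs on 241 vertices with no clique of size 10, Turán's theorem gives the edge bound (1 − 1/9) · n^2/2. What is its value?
Turán density bound = (8/9) · 241^2/2 = 232324/9 ≈ 25813.7778

Turán's theorem: ex(n, K_{r+1}) is achieved by the complete r-partite Turán graph T(n, r) with parts as balanced as possible, and is at most (1 − 1/r) · n^2/2. For r = 9, n = 241: the density bound is (8/9) · 58081/2 = 232324/9 ≈ 25813.7778. The integer-valued extremum is e(T(241, 9)) = 25813, which is strictly less than the density bound 232324/9 since 9 ∤ 241 (the parts of T(241, 9) cannot all be equal).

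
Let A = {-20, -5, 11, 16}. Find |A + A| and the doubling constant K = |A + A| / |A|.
K = |A + A| / |A| = 10/4 = 5/2

Enumerate A + A = {a + b : a, b ∈ A}. With |A| = 4, there are |A|^2 = 16 ordered sum pairs; collecting distinct values, A + A = {-40, -25, -10, -9, -4, 6, 11, 22, 27, 32}, so |A + A| = 10. Thus K = 10/4 = 5/2. For comparison, the minimum possible |A + A| over all 4-element sets is 2·4 − 1 = 7 (so min K = 7/4), attained only by arithmetic progressions.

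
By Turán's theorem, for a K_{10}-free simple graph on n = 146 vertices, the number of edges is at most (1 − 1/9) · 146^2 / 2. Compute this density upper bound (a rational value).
Turán density bound = (8/9) · 146^2/2 = 85264/9 ≈ 9473.7778

Turán's theorem: ex(n, K_{r+1}) is achieved by the complete r-partite Turán graph T(n, r) with parts as balanced as possible, and is at most (1 − 1/r) · n^2/2. For r = 9, n = 146: the density bound is (8/9) · 21316/2 = 85264/9 ≈ 9473.7778. The integer-valued extremum is e(T(146, 9)) = 9473, which is strictly less than the density bound 85264/9 since 9 ∤ 146 (the parts of T(146, 9) cannot all be equal).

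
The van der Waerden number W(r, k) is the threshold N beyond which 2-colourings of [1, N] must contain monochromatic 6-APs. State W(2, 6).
W(2, 6) = 1132

W(2, 6) = 1132. The lower bound W(2, 6) > 1131 comes from an explicit good 2-colouring of [1, 1131]; the upper bound W(2, 6) ≤ 1132 was verified by exhaustive search over 2-colourings of [1, 1132].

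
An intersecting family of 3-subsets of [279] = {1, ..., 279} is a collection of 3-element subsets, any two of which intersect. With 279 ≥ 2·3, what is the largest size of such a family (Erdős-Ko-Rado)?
max |F| = C(278, 2) = 38503

Erdős-Ko-Rado (1961): when n ≥ 2k, max |F| = C(n−1, k−1). The bound is attained by the star {A : i ∈ A} for any fixed i ∈ [n]. Here C(279−1, 3−1) = C(278, 2) = 38503.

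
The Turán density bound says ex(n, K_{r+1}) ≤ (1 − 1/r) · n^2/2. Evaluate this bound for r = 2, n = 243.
Turán density bound = (1/2) · 243^2/2 = 59049/4 ≈ 14762.25

Turán's theorem: ex(n, K_{r+1}) is achieved by the complete r-partite Turán graph T(n, r) with parts as balanced as possible, and is at most (1 − 1/r) · n^2/2. For r = 2, n = 243: the density bound is (1/2) · 59049/2 = 59049/4 ≈ 14762.25. The integer-valued extremum is e(T(243, 2)) = 14762, which is strictly less than the density bound 59049/4 since 2 ∤ 243 (the parts of T(243, 2) cannot all be equal).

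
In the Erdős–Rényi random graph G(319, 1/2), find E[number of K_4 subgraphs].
E[# K_4] = C(319, 4) · (1/2)^C(4, 2) = 423402001 / 2^6 = 6615656.265625

For each 4-subset S of vertices (there are C(319, 4) = 423402001 such S), let X_S = 1 if S induces a K_4 (all C(4, 2) = 6 edges present). Then P(X_S = 1) = (1/2)^6 = 1/64. By linearity of expectation, E[# K_4] = C(319, 4) · (1/2)^6 = 423402001 / 64 = 6615656.265625.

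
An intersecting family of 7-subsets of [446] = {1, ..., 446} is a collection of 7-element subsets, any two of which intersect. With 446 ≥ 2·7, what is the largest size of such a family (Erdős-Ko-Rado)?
max |F| = C(445, 6) = 10426240684860

The Erdős-Ko-Rado theorem states: for n ≥ 2k, an intersecting family of k-subsets of an n-element set has size at most C(n − 1, k − 1), with equality for 'star' families {A ⊆ [n] : |A| = k, i ∈ A} (fix an element i). For n = 446, k = 7: C(445, 6) = 10426240684860.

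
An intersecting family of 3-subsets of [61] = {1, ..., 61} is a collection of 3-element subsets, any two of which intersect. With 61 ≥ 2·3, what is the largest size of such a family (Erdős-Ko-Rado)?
max |F| = C(60, 2) = 1770

The Erdős-Ko-Rado theorem states: for n ≥ 2k, an intersecting family of k-subsets of an n-element set has size at most C(n − 1, k − 1), with equality for 'star' families {A ⊆ [n] : |A| = k, i ∈ A} (fix an element i). For n = 61, k = 3: C(60, 2) = 1770.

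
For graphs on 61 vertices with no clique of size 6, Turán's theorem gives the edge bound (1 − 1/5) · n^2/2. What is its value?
Turán density bound = (4/5) · 61^2/2 = 7442/5 ≈ 1488.4

Turán's theorem: ex(n, K_{r+1}) is achieved by the complete r-partite Turán graph T(n, r) with parts as balanced as possible, and is at most (1 − 1/r) · n^2/2. For r = 5, n = 61: the density bound is (4/5) · 3721/2 = 7442/5 ≈ 1488.4. The integer-valued extremum is e(T(61, 5)) = 1488, which is strictly less than the density bound 7442/5 since 5 ∤ 61 (the parts of T(61, 5) cannot all be equal).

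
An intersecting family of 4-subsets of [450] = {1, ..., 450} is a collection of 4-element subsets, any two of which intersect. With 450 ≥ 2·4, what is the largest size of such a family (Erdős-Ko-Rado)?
max |F| = C(449, 3) = 14985824

The Erdős-Ko-Rado theorem states: for n ≥ 2k, an intersecting family of k-subsets of an n-element set has size at most C(n − 1, k − 1), with equality for 'star' families {A ⊆ [n] : |A| = k, i ∈ A} (fix an element i). For n = 450, k = 4: C(449, 3) = 14985824.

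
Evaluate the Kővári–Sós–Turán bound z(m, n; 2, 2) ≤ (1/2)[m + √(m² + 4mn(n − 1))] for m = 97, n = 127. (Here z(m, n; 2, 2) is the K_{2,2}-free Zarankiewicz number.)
z(97, 127; 2, 2) ≤ (1/2)[97 + √(97² + 4·97·127·126)] = (1/2)[97 + √6218185] = 1295.3144

Kővári–Sós–Turán: let r_1, ..., r_97 be the row sums and z = Σ r_i the total number of 1s. Each pair of columns can share at most one row with both entries 1 (else a 2×2 all-ones block appears), so Σ_i C(r_i, 2) ≤ C(127, 2) = 8001. By convexity Σ_i C(r_i, 2) ≥ 97·C(z/97, 2) = z(z − 97)/(2·97), giving z² − 97z − 97·127·126 ≤ 0 and hence z ≤ (1/2)[97 + √(9409 + 4·1552194)] = (1/2)[97 + √6218185] ≈ (1/2)(97 + 2493.6289) = 1295.3144.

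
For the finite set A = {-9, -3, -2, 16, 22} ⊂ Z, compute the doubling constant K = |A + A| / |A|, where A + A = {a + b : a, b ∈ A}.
K = |A + A| / |A| = 14/5

Enumerate A + A = {a + b : a, b ∈ A}. With |A| = 5, there are |A|^2 = 25 ordered sum pairs; collecting distinct values, A + A = {-18, -12, -11, -6, -5, -4, 7, 13, 14, 19, 20, 32, 38, 44}, so |A + A| = 14. Thus K = 14/5. For comparison, the minimum possible |A + A| over all 5-element sets is 2·5 − 1 = 9 (so min K = 9/5), attained only by arithmetic progressions.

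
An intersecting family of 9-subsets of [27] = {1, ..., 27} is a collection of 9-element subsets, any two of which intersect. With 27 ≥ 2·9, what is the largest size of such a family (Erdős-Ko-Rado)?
max |F| = C(26, 8) = 1562275

Erdős-Ko-Rado (1961): when n ≥ 2k, max |F| = C(n−1, k−1). The bound is attained by the star {A : i ∈ A} for any fixed i ∈ [n]. Here C(27−1, 9−1) = C(26, 8) = 1562275.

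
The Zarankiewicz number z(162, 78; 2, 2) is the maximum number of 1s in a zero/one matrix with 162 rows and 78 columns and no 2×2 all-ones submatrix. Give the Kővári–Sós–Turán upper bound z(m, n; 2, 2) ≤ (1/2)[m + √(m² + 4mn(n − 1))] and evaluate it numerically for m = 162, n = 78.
z(162, 78; 2, 2) ≤ (1/2)[162 + √(162² + 4·162·78·77)] = (1/2)[162 + √3918132] = 1070.7136

Kővári–Sós–Turán: let r_1, ..., r_162 be the row sums and z = Σ r_i the total number of 1s. Each pair of columns can share at most one row with both entries 1 (else a 2×2 all-ones block appears), so Σ_i C(r_i, 2) ≤ C(78, 2) = 3003. By convexity Σ_i C(r_i, 2) ≥ 162·C(z/162, 2) = z(z − 162)/(2·162), giving z² − 162z − 162·78·77 ≤ 0 and hence z ≤ (1/2)[162 + √(26244 + 4·972972)] = (1/2)[162 + √3918132] ≈ (1/2)(162 + 1979.4272) = 1070.7136.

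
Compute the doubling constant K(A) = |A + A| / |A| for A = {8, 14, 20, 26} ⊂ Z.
K = |A + A| / |A| = 7/4

Enumerate A + A = {a + b : a, b ∈ A}. With |A| = 4, there are |A|^2 = 16 ordered sum pairs; collecting distinct values, A + A = {16, 22, 28, 34, 40, 46, 52}, so |A + A| = 7. Thus K = 7/4. Here |A + A| = 2|A| − 1 = 7, the minimum possible — so K = 7/4 is minimal, which holds iff A is an arithmetic progression.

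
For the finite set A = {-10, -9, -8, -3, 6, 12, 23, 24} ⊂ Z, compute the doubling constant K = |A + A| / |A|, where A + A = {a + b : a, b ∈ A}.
K = |A + A| / |A| = 32/8 = 4

Enumerate A + A = {a + b : a, b ∈ A}. With |A| = 8, there are |A|^2 = 64 ordered sum pairs; collecting distinct values, A + A = {-20, -19, -18, -17, -16, -13, -12, -11, -6, -4, -3, -2, 2, 3, 4, 9, 12, 13, 14, 15, 16, 18, 20, 21, 24, 29, 30, 35, 36, 46, 47, 48}, so |A + A| = 32. Thus K = 32/8 = 4. For comparison, the minimum possible |A + A| over all 8-element sets is 2·8 − 1 = 15 (so min K = 15/8), attained only by arithmetic progressions.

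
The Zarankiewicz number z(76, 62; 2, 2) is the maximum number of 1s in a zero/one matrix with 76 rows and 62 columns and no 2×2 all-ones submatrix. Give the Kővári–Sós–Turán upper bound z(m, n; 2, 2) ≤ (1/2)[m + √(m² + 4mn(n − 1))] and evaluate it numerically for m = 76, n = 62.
z(76, 62; 2, 2) ≤ (1/2)[76 + √(76² + 4·76·62·61)] = (1/2)[76 + √1155504] = 575.4719

Kővári–Sós–Turán: let r_1, ..., r_76 be the row sums and z = Σ r_i the total number of 1s. Each pair of columns can share at most one row with both entries 1 (else a 2×2 all-ones block appears), so Σ_i C(r_i, 2) ≤ C(62, 2) = 1891. By convexity Σ_i C(r_i, 2) ≥ 76·C(z/76, 2) = z(z − 76)/(2·76), giving z² − 76z − 76·62·61 ≤ 0 and hence z ≤ (1/2)[76 + √(5776 + 4·287432)] = (1/2)[76 + √1155504] ≈ (1/2)(76 + 1074.9437) = 575.4719.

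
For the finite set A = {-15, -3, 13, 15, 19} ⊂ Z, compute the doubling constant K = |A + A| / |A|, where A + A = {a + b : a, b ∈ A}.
K = |A + A| / |A| = 15/5 = 3

Enumerate A + A = {a + b : a, b ∈ A}. With |A| = 5, there are |A|^2 = 25 ordered sum pairs; collecting distinct values, A + A = {-30, -18, -6, -2, 0, 4, 10, 12, 16, 26, 28, 30, 32, 34, 38}, so |A + A| = 15. Thus K = 15/5 = 3. For comparison, the minimum possible |A + A| over all 5-element sets is 2·5 − 1 = 9 (so min K = 9/5), attained only by arithmetic progressions.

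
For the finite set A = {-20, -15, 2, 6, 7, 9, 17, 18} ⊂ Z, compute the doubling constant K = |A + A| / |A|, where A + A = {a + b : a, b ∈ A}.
K = |A + A| / |A| = 34/8 = 17/4

Enumerate A + A = {a + b : a, b ∈ A}. With |A| = 8, there are |A|^2 = 64 ordered sum pairs; collecting distinct values, A + A = {-40, -35, -30, -18, -14, -13, -11, -9, -8, -6, -3, -2, 2, 3, 4, 8, 9, 11, 12, 13, 14, 15, 16, 18, 19, 20, 23, 24, 25, 26, 27, 34, 35, 36}, so |A + A| = 34. Thus K = 34/8 = 17/4. For comparison, the minimum possible |A + A| over all 8-element sets is 2·8 − 1 = 15 (so min K = 15/8), attained only by arithmetic progressions.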